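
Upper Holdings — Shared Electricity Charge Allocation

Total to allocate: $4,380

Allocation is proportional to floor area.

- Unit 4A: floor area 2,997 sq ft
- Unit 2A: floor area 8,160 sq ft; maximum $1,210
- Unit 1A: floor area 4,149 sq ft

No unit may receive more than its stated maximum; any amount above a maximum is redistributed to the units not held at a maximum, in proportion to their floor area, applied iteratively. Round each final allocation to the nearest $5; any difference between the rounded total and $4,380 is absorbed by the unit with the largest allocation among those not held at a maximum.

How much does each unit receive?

Unit 4A: $1,330; Unit 2A: $1,210; Unit 1A: $1,840

Total floor area = 15,306.
Pro-rata shares before constraints: Unit 4A 857.63; Unit 2A 2,335.08; Unit 1A 1,187.29.
Held at cap: Unit 2A ($1,210); remaining pool $3,170 reallocated over remaining floor area 7,146.
Redistributed shares: Unit 4A 1,329.48 → $1,330; Unit 1A 1,840.52 → $1,840.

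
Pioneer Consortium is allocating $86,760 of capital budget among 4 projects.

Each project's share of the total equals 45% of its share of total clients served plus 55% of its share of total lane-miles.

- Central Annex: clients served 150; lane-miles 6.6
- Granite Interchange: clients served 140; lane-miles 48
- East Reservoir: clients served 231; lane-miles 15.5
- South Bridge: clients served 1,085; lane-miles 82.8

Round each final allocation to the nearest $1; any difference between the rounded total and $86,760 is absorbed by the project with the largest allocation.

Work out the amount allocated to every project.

Central Annex: $5,706 | Granite Interchange: $18,384 | East Reservoir: $10,453 | South Bridge: $52,217

Clients served total 1,606; lane-miles total 152.9.
Composite weights (45% clients served + 55% lane-miles): Central Annex 0.0658; Granite Interchange 0.2119; East Reservoir 0.1205; South Bridge 0.6019.
Unrounded shares: Central Annex 5,706.28; Granite Interchange 18,383.56; East Reservoir 10,452.97; South Bridge 52,217.19.
After rounding ($1): Central Annex $5,706; Granite Interchange $18,384; East Reservoir $10,453; South Bridge $52,217. Sum = $86,760.
No rounding difference to absorb.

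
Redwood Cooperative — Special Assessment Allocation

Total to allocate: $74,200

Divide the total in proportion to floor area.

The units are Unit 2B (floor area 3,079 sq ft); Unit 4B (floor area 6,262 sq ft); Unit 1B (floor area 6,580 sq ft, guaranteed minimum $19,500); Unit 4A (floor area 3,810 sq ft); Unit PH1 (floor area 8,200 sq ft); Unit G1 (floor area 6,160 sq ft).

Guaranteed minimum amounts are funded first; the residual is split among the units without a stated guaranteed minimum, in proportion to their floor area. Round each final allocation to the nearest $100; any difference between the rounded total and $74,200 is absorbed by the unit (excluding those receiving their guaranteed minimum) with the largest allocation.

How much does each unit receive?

Guaranteed amounts: Unit 1B $19,500. Balance $54,700.
Balance split over remaining floor area 27,511: Unit 2B 6,121.96 → $6,100; Unit 4B 12,450.71 → $12,500; Unit 4A 7,575.41 → $7,600; Unit PH1 16,304.02 → $16,300; Unit G1 12,247.90 → $12,200.

Unit 2B: $6,100 | Unit 4B: $12,500 | Unit 1B: $19,500 | Unit 4A: $7,600 | Unit PH1: $16,300 | Unit G1: $12,200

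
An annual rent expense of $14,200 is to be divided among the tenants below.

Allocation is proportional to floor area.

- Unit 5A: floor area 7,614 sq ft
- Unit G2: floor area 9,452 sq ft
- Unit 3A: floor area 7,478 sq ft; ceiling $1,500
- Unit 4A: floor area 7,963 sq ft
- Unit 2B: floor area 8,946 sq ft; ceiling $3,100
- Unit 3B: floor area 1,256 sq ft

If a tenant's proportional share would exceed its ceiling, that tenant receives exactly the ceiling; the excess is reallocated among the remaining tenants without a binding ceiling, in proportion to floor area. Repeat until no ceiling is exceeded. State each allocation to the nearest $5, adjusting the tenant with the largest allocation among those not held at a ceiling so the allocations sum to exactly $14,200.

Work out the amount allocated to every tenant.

Combined floor area = 42,709.
Unconstrained shares: Unit 5A 2,531.52; Unit G2 3,142.63; Unit 3A 2,486.30; Unit 4A 2,647.56; Unit 2B 2,974.39; Unit 3B 417.60.
Held at cap: Unit 3A ($1,500); balance $12,700 reallocated over remaining floor area 35,231.
Held at cap: Unit 2B ($3,100); balance $9,600 reallocated over remaining floor area 26,285.
Remaining shares: Unit 5A 2,780.84 → $2,780; Unit G2 3,452.13 → $3,450; Unit 4A 2,908.31 → $2,910; Unit 3B 458.73 → $460.

Unit 5A: $2,780 | Unit G2: $3,450 | Unit 3A: $1,500 | Unit 4A: $2,910 | Unit 2B: $3,100 | Unit 3B: $460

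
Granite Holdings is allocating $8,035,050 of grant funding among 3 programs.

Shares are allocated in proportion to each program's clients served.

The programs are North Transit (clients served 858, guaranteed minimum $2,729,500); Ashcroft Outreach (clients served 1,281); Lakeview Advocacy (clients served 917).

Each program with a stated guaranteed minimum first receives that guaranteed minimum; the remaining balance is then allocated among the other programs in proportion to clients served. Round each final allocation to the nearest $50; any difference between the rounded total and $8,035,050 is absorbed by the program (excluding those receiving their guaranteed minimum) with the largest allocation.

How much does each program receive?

North Transit: $2,729,500 | Ashcroft Outreach: $3,092,100 | Lakeview Advocacy: $2,213,450

Minimums first: North Transit $2,729,500. Balance $5,305,550.
Balance split over remaining clients served 2,198: Ashcroft Outreach 3,092,088.06 → $3,092,100; Lakeview Advocacy 2,213,461.94 → $2,213,450.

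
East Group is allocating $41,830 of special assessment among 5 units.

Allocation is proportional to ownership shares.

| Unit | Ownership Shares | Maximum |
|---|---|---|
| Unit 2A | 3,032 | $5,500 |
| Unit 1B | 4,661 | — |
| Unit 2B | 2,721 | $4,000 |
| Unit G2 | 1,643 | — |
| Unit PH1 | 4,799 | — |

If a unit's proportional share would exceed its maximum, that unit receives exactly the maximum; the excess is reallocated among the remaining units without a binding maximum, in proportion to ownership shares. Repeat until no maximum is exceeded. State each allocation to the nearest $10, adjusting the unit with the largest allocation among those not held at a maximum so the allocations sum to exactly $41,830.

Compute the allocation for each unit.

Ownership shares total: 16,856.
Pro-rata shares before constraints: Unit 2A 7,524.24; Unit 1B 11,566.78; Unit 2B 6,752.46; Unit G2 4,077.28; Unit PH1 11,909.24.
Capped: Unit 2A ($5,500), Unit 2B ($4,000); balance $32,330 reallocated over remaining ownership shares 11,103.
Shares after redistribution: Unit 1B 13,572.02 → $13,570; Unit G2 4,784.13 → $4,780; Unit PH1 13,973.85 → $13,970.
Rounding difference +$10 applied to Unit PH1 → $13,980.

Unit 2A: $5,500; Unit 1B: $13,570; Unit 2B: $4,000; Unit G2: $4,780; Unit PH1: $13,980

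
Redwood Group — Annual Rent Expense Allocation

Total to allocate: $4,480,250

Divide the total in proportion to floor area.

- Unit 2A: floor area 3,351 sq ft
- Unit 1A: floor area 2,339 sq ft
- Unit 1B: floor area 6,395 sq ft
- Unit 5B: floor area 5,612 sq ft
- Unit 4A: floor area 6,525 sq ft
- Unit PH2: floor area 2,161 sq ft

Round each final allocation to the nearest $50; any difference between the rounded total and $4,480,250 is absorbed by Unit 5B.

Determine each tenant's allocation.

Unit 2A: $569,050 | Unit 1A: $397,200 | Unit 1B: $1,085,950 | Unit 5B: $953,050 | Unit 4A: $1,108,050 | Unit PH2: $366,950

Combined floor area = 26,383.
Raw shares: Unit 2A 3,351/26,383 × $4,480,250 = 569,052.71; Unit 1A 2,339/26,383 × $4,480,250 = 397,199.13; Unit 1B 6,395/26,383 × $4,480,250 = 1,085,971.98; Unit 5B 5,612/26,383 × $4,480,250 = 953,006.22; Unit 4A 6,525/26,383 × $4,480,250 = 1,108,048.03; Unit PH2 2,161/26,383 × $4,480,250 = 366,971.92.
Rounded to nearest $50: Unit 2A $569,050; Unit 1A $397,200; Unit 1B $1,085,950; Unit 5B $953,000; Unit 4A $1,108,050; Unit PH2 $366,950. Sum = $4,480,200.
Difference $4,480,250 − $4,480,200 = +$50 applied to Unit 5B: Unit 5B becomes $953,050.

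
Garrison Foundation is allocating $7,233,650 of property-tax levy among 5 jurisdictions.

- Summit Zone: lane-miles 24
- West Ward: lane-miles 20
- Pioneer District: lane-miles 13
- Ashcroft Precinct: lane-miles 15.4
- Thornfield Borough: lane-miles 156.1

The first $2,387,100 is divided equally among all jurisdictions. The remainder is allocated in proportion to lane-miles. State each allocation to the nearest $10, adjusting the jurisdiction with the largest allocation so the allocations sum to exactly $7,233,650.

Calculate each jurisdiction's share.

Summit Zone: $986,470; West Ward: $901,630; Pioneer District: $753,150; Ashcroft Precinct: $804,060; Thornfield Borough: $3,788,340

$2,387,100 shared equally gives $477,420 per jurisdiction.
Remainder $4,846,550 by lane-miles (total 228.5): Summit Zone 509,046.83 → $509,050; West Ward 424,205.69 → $424,210; Pioneer District 275,733.70 → $275,730; Ashcroft Precinct 326,638.38 → $326,640; Thornfield Borough 3,310,925.40 → $3,310,930.
Rounding difference −$10 on remainder applied to Thornfield Borough.
Totals: Summit Zone $477,420 + $509,050 = $986,470; West Ward $477,420 + $424,210 = $901,630; Pioneer District $477,420 + $275,730 = $753,150; Ashcroft Precinct $477,420 + $326,640 = $804,060; Thornfield Borough $477,420 + $3,310,920 = $3,788,340.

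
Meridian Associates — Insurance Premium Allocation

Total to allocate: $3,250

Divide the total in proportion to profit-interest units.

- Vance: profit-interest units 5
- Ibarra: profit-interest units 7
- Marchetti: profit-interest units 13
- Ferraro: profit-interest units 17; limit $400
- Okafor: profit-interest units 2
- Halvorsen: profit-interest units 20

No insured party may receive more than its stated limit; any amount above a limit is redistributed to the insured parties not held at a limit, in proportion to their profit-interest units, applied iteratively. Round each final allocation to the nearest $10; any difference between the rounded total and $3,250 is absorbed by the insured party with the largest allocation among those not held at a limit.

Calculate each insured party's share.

Vance: $300; Ibarra: $420; Marchetti: $790; Ferraro: $400; Okafor: $120; Halvorsen: $1,220

Total profit-interest units = 64.
Pro-rata shares before constraints: Vance 253.91; Ibarra 355.47; Marchetti 660.16; Ferraro 863.28; Okafor 101.56; Halvorsen 1,015.62.
Cap binds for Ferraro ($400); residual $2,850 reallocated over remaining profit-interest units 47.
Remaining shares: Vance 303.19 → $300; Ibarra 424.47 → $420; Marchetti 788.30 → $790; Okafor 121.28 → $120; Halvorsen 1,212.77 → $1,210.
Rounding difference +$10 applied to Halvorsen → $1,220.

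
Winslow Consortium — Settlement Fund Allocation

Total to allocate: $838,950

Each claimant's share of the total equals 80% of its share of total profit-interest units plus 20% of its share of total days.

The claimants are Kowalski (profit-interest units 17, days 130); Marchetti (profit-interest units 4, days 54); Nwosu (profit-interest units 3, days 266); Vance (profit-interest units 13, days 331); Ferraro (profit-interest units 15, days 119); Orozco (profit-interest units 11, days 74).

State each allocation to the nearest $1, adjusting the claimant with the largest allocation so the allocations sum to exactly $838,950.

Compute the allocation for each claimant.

Profit-interest units total 63; days total 974.
Composite weights (80% profit-interest units + 20% days): Kowalski 0.2426; Marchetti 0.0619; Nwosu 0.0927; Vance 0.2330; Ferraro 0.2149; Orozco 0.1549.
Proportional shares: Kowalski 203,501.64; Marchetti 51,915.86; Nwosu 77,783.55; Vance 195,514.37; Ferraro 180,300.01; Orozco 129,934.57.
At nearest $1: Kowalski $203,502; Marchetti $51,916; Nwosu $77,784; Vance $195,514; Ferraro $180,300; Orozco $129,935. Sum = $838,951.
Difference $838,950 − $838,951 = −$1 applied to largest allocation (Kowalski): Kowalski becomes $203,501.

Kowalski: $203,501; Marchetti: $51,916; Nwosu: $77,784; Vance: $195,514; Ferraro: $180,300; Orozco: $129,935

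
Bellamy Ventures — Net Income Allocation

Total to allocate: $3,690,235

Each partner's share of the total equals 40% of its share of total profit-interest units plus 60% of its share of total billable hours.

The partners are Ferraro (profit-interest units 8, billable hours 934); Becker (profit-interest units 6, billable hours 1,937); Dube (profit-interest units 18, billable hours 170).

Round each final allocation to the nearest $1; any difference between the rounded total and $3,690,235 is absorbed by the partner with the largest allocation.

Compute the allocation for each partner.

Totals — profit-interest units 32, billable hours 3,041.
Blended shares (40% profit-interest units + 60% billable hours): Ferraro 0.2843; Becker 0.4572; Dube 0.2585.
Proportional shares: Ferraro 1,049,065.49; Becker 1,687,090.25; Dube 954,079.25.
At nearest $1: Ferraro $1,049,065; Becker $1,687,090; Dube $954,079. Sum = $3,690,234.
Difference $3,690,235 − $3,690,234 = +$1 applied to largest allocation (Becker): Becker becomes $1,687,091.

Ferraro: $1,049,065 · Becker: $1,687,091 · Dube: $954,079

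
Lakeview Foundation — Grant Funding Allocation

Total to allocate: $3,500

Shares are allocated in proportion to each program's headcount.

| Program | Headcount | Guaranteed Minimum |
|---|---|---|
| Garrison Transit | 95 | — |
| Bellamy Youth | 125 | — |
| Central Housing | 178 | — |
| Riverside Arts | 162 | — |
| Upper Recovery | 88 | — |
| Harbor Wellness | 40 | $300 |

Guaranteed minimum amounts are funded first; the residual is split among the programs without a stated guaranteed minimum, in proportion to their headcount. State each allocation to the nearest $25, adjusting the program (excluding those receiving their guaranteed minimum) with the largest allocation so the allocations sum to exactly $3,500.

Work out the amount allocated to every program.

Minimums first: Harbor Wellness $300. Remaining pool $3,200.
Remaining pool split over remaining headcount 648: Garrison Transit 469.14 → $475; Bellamy Youth 617.28 → $625; Central Housing 879.01 → $875; Riverside Arts 800.00 → $800; Upper Recovery 434.57 → $425.

Garrison Transit: $475 · Bellamy Youth: $625 · Central Housing: $875 · Riverside Arts: $800 · Upper Recovery: $425 · Harbor Wellness: $300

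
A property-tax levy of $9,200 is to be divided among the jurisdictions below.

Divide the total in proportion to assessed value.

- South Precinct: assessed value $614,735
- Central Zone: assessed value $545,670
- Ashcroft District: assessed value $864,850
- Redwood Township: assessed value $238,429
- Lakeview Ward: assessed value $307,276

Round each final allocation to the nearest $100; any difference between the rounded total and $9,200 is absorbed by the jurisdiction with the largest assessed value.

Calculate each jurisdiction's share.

Assessed value total: 2,570,960.
Pro-rata amounts: South Precinct 614,735/2,570,960 × $9,200 = 2,199.79; Central Zone 545,670/2,570,960 × $9,200 = 1,952.64; Ashcroft District 864,850/2,570,960 × $9,200 = 3,094.81; Redwood Township 238,429/2,570,960 × $9,200 = 853.20; Lakeview Ward 307,276/2,570,960 × $9,200 = 1,099.57.
At nearest $100: South Precinct $2,200; Central Zone $2,000; Ashcroft District $3,100; Redwood Township $900; Lakeview Ward $1,100. Sum = $9,300.
Difference $9,200 − $9,300 = −$100 applied to largest assessed value (Ashcroft District): Ashcroft District becomes $3,000.

South Precinct: $2,200 | Central Zone: $2,000 | Ashcroft District: $3,000 | Redwood Township: $900 | Lakeview Ward: $1,100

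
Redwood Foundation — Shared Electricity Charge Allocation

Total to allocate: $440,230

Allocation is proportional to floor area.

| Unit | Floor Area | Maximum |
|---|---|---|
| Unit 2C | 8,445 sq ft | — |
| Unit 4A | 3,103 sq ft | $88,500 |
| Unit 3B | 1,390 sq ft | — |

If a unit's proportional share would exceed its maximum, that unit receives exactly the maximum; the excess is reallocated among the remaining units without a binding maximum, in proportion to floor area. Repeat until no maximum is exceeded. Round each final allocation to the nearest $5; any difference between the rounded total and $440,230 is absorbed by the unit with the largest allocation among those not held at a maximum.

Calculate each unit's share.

Sum of floor area: 12,938.
Unconstrained shares: Unit 2C 287,350.62; Unit 4A 105,583.06; Unit 3B 47,296.31.
Cap binds for Unit 4A ($88,500); remaining pool $351,730 reallocated over remaining floor area 9,835.
Shares after redistribution: Unit 2C 302,019.30 → $302,020; Unit 3B 49,710.70 → $49,710.

Unit 2C: $302,020; Unit 4A: $88,500; Unit 3B: $49,710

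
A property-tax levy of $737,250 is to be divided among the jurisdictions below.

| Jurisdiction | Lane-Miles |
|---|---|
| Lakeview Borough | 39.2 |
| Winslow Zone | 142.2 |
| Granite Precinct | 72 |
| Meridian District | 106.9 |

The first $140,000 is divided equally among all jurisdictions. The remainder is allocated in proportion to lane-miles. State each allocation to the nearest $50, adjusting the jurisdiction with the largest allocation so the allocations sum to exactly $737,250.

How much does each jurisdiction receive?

Lakeview Borough: $100,000 | Winslow Zone: $270,700 | Granite Precinct: $154,350 | Meridian District: $212,200

First tranche $140,000 split equally: $35,000 each.
Remainder $597,250 by lane-miles (total 360.3): Lakeview Borough 64,979.74 → $65,000; Winslow Zone 235,717.32 → $235,700; Granite Precinct 119,350.54 → $119,350; Meridian District 177,202.40 → $177,200.
Totals: Lakeview Borough $35,000 + $65,000 = $100,000; Winslow Zone $35,000 + $235,700 = $270,700; Granite Precinct $35,000 + $119,350 = $154,350; Meridian District $35,000 + $177,200 = $212,200.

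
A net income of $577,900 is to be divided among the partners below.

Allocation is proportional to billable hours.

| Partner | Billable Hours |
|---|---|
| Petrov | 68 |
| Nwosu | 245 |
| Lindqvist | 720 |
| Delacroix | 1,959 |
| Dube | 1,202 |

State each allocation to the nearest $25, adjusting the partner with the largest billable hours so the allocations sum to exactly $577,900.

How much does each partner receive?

Total billable hours = 4,194.
Pro-rata amounts: Petrov 68/4,194 × $577,900 = 9,369.86; Nwosu 245/4,194 × $577,900 = 33,759.06; Lindqvist 720/4,194 × $577,900 = 99,210.30; Delacroix 1,959/4,194 × $577,900 = 269,934.69; Dube 1,202/4,194 × $577,900 = 165,626.08.
At nearest $25: Petrov $9,375; Nwosu $33,750; Lindqvist $99,200; Delacroix $269,925; Dube $165,625. Sum = $577,875.
Difference $577,900 − $577,875 = +$25 applied to largest billable hours (Delacroix): Delacroix becomes $269,950.

Petrov: $9,375; Nwosu: $33,750; Lindqvist: $99,200; Delacroix: $269,950; Dube: $165,625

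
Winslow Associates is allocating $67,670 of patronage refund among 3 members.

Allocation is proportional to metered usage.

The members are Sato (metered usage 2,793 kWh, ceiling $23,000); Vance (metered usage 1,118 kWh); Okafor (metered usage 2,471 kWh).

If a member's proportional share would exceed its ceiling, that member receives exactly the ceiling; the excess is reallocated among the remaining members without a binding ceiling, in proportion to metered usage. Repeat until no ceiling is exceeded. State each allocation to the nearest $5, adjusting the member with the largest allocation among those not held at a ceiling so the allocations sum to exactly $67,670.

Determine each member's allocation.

Total metered usage = 6,382.
Unconstrained shares: Sato 29,614.90; Vance 11,854.44; Okafor 26,200.65.
Cap binds for Sato ($23,000); remaining pool $44,670 reallocated over remaining metered usage 3,589.
Redistributed shares: Vance 13,915.03 → $13,915; Okafor 30,754.97 → $30,755.

Sato: $23,000 · Vance: $13,915 · Okafor: $30,755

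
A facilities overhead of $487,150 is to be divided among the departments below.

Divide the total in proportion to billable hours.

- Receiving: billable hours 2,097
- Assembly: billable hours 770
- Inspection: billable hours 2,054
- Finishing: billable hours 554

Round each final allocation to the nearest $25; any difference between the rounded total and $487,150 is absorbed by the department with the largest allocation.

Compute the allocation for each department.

Sum of billable hours: 5,475.
Proportional shares: Receiving 2,097/5,475 × $487,150 = 186,585.12; Assembly 770/5,475 × $487,150 = 68,512.42; Inspection 2,054/5,475 × $487,150 = 182,759.11; Finishing 554/5,475 × $487,150 = 49,293.35.
After rounding ($25): Receiving $186,575; Assembly $68,500; Inspection $182,750; Finishing $49,300. Sum = $487,125.
Difference $487,150 − $487,125 = +$25 applied to largest allocation (Receiving): Receiving becomes $186,600.

Receiving: $186,600 · Assembly: $68,500 · Inspection: $182,750 · Finishing: $49,300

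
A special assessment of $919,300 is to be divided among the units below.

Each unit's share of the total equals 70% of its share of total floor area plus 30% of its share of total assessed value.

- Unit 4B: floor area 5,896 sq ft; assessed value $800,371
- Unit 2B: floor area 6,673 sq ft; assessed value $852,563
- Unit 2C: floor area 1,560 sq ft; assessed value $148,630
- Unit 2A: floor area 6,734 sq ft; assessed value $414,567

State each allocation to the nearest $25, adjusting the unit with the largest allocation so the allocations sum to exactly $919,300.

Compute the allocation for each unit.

Unit 4B: $281,475; Unit 2B: $311,900; Unit 2C: $66,625; Unit 2A: $259,300

Totals — floor area 20,863, assessed value 2,216,131.
Combined weights (70% floor area + 30% assessed value): Unit 4B 0.3062; Unit 2B 0.3393; Unit 2C 0.0725; Unit 2A 0.2821.
Unrounded shares: Unit 4B 281,462.97; Unit 2B 311,924.31; Unit 2C 66,614.01; Unit 2A 259,298.71.
After rounding ($25): Unit 4B $281,475; Unit 2B $311,925; Unit 2C $66,625; Unit 2A $259,300. Sum = $919,325.
Difference $919,300 − $919,325 = −$25 applied to largest allocation (Unit 2B): Unit 2B becomes $311,900.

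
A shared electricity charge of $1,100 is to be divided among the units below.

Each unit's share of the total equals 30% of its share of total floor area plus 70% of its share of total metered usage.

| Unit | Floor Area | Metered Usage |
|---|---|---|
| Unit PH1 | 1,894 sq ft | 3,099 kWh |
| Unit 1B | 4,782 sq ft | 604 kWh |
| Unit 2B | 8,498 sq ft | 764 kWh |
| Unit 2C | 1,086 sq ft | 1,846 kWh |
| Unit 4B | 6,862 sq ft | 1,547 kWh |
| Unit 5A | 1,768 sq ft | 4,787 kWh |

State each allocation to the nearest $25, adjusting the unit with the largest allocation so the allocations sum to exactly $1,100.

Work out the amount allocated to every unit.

Unit PH1: $225; Unit 1B: $100; Unit 2B: $150; Unit 2C: $125; Unit 4B: $175; Unit 5A: $325

Totals — floor area 24,890, metered usage 12,647.
Composite weights (30% floor area + 70% metered usage): Unit PH1 0.1944; Unit 1B 0.0911; Unit 2B 0.1447; Unit 2C 0.1153; Unit 4B 0.1683; Unit 5A 0.2863.
Raw shares: Unit PH1 213.79; Unit 1B 100.18; Unit 2B 159.18; Unit 2C 126.79; Unit 4B 185.17; Unit 5A 314.89.
Rounded to nearest $25: Unit PH1 $225; Unit 1B $100; Unit 2B $150; Unit 2C $125; Unit 4B $175; Unit 5A $325. Sum = $1,100.
No rounding difference to absorb.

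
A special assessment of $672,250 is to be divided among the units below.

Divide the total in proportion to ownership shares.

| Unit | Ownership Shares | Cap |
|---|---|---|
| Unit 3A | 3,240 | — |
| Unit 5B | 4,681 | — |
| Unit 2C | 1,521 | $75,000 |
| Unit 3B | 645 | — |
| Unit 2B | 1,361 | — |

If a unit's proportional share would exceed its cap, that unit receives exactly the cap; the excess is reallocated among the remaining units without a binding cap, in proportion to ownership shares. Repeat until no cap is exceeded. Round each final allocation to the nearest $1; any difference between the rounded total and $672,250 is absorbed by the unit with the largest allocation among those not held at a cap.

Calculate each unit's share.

Unit 3A: $194,932; Unit 5B: $281,629; Unit 2C: $75,000; Unit 3B: $38,806; Unit 2B: $81,883

Ownership shares total: 11,448.
Unconstrained shares: Unit 3A 190,259.43; Unit 5B 274,877.90; Unit 2C 89,316.23; Unit 3B 37,875.72; Unit 2B 79,920.71.
Capped: Unit 2C ($75,000); residual $597,250 reallocated over remaining ownership shares 9,927.
Shares after redistribution: Unit 3A 194,932.00 → $194,932; Unit 5B 281,628.61 → $281,629; Unit 3B 38,805.91 → $38,806; Unit 2B 81,883.47 → $81,883.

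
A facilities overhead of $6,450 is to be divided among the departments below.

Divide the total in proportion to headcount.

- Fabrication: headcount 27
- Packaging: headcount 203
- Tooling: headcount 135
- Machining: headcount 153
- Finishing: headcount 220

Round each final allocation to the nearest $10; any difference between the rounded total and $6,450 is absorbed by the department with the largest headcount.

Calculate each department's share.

Fabrication: $240 | Packaging: $1,770 | Tooling: $1,180 | Machining: $1,340 | Finishing: $1,920

Sum of headcount: 27 + 203 + 135 + 153 + 220 = 738.
Pro-rata amounts: Fabrication 235.98; Packaging 1,774.19; Tooling 1,179.88; Machining 1,337.20; Finishing 1,922.76.
Rounded to nearest $10: Fabrication $240; Packaging $1,770; Tooling $1,180; Machining $1,340; Finishing $1,920. Sum = $6,450.
Rounded total matches; no reconciliation needed.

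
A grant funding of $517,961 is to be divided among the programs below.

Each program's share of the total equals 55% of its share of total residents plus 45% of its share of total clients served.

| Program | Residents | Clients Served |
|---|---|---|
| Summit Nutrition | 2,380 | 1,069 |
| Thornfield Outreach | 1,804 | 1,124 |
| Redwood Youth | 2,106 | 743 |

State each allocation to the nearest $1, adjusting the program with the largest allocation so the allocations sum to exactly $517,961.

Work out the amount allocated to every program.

Totals — residents 6,290, clients served 2,936.
Combined weights (55% residents + 45% clients served): Summit Nutrition 0.3720; Thornfield Outreach 0.3300; Redwood Youth 0.2980.
Unrounded shares: Summit Nutrition 192,657.39; Thornfield Outreach 170,936.27; Redwood Youth 154,367.33.
After rounding ($1): Summit Nutrition $192,657; Thornfield Outreach $170,936; Redwood Youth $154,367. Sum = $517,960.
Difference $517,961 − $517,960 = +$1 applied to largest allocation (Summit Nutrition): Summit Nutrition becomes $192,658.

Summit Nutrition: $192,658; Thornfield Outreach: $170,936; Redwood Youth: $154,367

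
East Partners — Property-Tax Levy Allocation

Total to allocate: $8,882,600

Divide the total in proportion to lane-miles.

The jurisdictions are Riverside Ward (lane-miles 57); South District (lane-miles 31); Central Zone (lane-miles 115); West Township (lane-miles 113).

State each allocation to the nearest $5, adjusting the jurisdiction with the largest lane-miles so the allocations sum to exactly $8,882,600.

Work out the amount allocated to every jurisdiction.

Lane-miles total: 57 + 31 + 115 + 113 = 316.
Raw shares: Riverside Ward 1,602,241.14; South District 871,394.30; Central Zone 3,232,591.77; West Township 3,176,372.78.
After rounding ($5): Riverside Ward $1,602,240; South District $871,395; Central Zone $3,232,590; West Township $3,176,375. Sum = $8,882,600.
Sum already equals the total — no adjustment.

Riverside Ward: $1,602,240; South District: $871,395; Central Zone: $3,232,590; West Township: $3,176,375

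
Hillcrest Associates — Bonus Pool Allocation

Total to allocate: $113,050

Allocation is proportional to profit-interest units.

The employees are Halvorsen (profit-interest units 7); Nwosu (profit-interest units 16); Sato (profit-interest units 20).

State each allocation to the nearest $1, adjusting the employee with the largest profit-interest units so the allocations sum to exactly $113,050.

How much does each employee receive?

Profit-interest units total: 7 + 16 + 20 = 43.
Proportional shares: Halvorsen 18,403.49; Nwosu 42,065.12; Sato 52,581.40.
After rounding ($1): Halvorsen $18,403; Nwosu $42,065; Sato $52,581. Sum = $113,049.
Difference $113,050 − $113,049 = +$1 applied to largest profit-interest units (Sato): Sato becomes $52,582.

Halvorsen: $18,403; Nwosu: $42,065; Sato: $52,582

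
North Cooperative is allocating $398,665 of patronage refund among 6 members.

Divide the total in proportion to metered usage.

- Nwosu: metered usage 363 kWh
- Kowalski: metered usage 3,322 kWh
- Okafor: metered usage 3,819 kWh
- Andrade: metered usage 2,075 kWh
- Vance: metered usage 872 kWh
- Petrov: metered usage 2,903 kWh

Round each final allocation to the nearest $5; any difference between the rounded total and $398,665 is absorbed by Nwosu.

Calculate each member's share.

Nwosu: $10,840 · Kowalski: $99,175 · Okafor: $114,010 · Andrade: $61,945 · Vance: $26,030 · Petrov: $86,665

Combined metered usage = 13,354.
Pro-rata amounts: Nwosu 363/13,354 × $398,665 = 10,836.86; Kowalski 3,322/13,354 × $398,665 = 99,173.67; Okafor 3,819/13,354 × $398,665 = 114,010.91; Andrade 2,075/13,354 × $398,665 = 61,946.22; Vance 872/13,354 × $398,665 = 26,032.34; Petrov 2,903/13,354 × $398,665 = 86,665.01.
Rounded to nearest $5: Nwosu $10,835; Kowalski $99,175; Okafor $114,010; Andrade $61,945; Vance $26,030; Petrov $86,665. Sum = $398,660.
Difference $398,665 − $398,660 = +$5 applied to Nwosu: Nwosu becomes $10,840.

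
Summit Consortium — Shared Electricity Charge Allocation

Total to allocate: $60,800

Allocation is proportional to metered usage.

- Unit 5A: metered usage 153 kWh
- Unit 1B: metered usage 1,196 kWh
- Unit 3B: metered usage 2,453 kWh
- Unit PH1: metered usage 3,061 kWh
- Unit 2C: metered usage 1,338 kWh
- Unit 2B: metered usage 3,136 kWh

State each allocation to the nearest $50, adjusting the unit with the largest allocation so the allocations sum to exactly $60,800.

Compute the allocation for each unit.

Metered usage total: 11,337.
Raw shares: Unit 5A 153/11,337 × $60,800 = 820.53; Unit 1B 1,196/11,337 × $60,800 = 6,414.11; Unit 3B 2,453/11,337 × $60,800 = 13,155.37; Unit PH1 3,061/11,337 × $60,800 = 16,416.05; Unit 2C 1,338/11,337 × $60,800 = 7,175.65; Unit 2B 3,136/11,337 × $60,800 = 16,818.28.
Rounded to nearest $50: Unit 5A $800; Unit 1B $6,400; Unit 3B $13,150; Unit PH1 $16,400; Unit 2C $7,200; Unit 2B $16,800. Sum = $60,750.
Difference $60,800 − $60,750 = +$50 applied to largest allocation (Unit 2B): Unit 2B becomes $16,850.

Unit 5A: $800 | Unit 1B: $6,400 | Unit 3B: $13,150 | Unit PH1: $16,400 | Unit 2C: $7,200 | Unit 2B: $16,850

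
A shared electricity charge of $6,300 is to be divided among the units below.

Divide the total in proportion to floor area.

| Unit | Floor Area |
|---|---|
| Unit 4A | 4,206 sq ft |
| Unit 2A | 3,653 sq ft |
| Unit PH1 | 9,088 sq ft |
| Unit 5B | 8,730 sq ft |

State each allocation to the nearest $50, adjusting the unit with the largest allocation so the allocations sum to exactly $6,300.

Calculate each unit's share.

Floor area total: 25,677.
Pro-rata amounts: Unit 4A 4,206/25,677 × $6,300 = 1,031.97; Unit 2A 3,653/25,677 × $6,300 = 896.28; Unit PH1 9,088/25,677 × $6,300 = 2,229.79; Unit 5B 8,730/25,677 × $6,300 = 2,141.96.
Rounded to nearest $50: Unit 4A $1,050; Unit 2A $900; Unit PH1 $2,250; Unit 5B $2,150. Sum = $6,350.
Difference $6,300 − $6,350 = −$50 applied to largest allocation (Unit PH1): Unit PH1 becomes $2,200.

Unit 4A: $1,050 · Unit 2A: $900 · Unit PH1: $2,200 · Unit 5B: $2,150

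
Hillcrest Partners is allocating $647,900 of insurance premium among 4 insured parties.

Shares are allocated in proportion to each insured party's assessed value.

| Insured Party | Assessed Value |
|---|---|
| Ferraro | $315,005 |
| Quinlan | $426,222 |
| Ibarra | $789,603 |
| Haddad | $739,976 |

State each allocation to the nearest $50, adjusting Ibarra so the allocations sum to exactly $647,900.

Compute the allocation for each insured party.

Ferraro: $89,900; Quinlan: $121,600; Ibarra: $225,250; Haddad: $211,150

Combined assessed value = 2,270,806.
Raw shares: Ferraro 315,005/2,270,806 × $647,900 = 89,876.34; Quinlan 426,222/2,270,806 × $647,900 = 121,608.47; Ibarra 789,603/2,270,806 × $647,900 = 225,287.31; Haddad 739,976/2,270,806 × $647,900 = 211,127.88.
Rounded to nearest $50: Ferraro $89,900; Quinlan $121,600; Ibarra $225,300; Haddad $211,150. Sum = $647,950.
Difference $647,900 − $647,950 = −$50 applied to Ibarra: Ibarra becomes $225,250.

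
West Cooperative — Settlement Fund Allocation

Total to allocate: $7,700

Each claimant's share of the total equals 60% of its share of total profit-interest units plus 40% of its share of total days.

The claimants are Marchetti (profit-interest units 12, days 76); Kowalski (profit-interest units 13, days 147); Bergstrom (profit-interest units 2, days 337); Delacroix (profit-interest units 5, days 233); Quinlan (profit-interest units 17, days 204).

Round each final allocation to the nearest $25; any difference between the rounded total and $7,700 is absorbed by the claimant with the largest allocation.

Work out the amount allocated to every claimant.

Marchetti: $1,375 · Kowalski: $1,675 · Bergstrom: $1,225 · Delacroix: $1,200 · Quinlan: $2,225

Profit-interest units total 49; days total 997.
Composite weights (60% profit-interest units + 40% days): Marchetti 0.1774; Kowalski 0.2182; Bergstrom 0.1597; Delacroix 0.1547; Quinlan 0.2900.
Proportional shares: Marchetti 1,366.21; Kowalski 1,679.84; Bergstrom 1,229.65; Delacroix 1,191.23; Quinlan 2,233.07.
At nearest $25: Marchetti $1,375; Kowalski $1,675; Bergstrom $1,225; Delacroix $1,200; Quinlan $2,225. Sum = $7,700.
No rounding difference to absorb.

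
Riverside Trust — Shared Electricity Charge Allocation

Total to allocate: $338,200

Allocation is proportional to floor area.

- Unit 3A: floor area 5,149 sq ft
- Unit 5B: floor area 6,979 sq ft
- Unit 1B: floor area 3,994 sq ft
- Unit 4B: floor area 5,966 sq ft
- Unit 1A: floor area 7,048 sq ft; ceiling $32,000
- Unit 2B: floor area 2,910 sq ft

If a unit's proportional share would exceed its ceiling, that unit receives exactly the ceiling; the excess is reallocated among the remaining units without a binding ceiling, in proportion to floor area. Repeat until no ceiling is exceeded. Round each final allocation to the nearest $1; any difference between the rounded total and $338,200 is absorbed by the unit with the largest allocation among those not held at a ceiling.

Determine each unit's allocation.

Total floor area = 32,046.
Pro-rata shares before constraints: Unit 3A 54,340.38; Unit 5B 73,653.43; Unit 1B 42,151.00; Unit 4B 62,962.65; Unit 1A 74,381.63; Unit 2B 30,710.92.
Cap binds for Unit 1A ($32,000); remaining pool $306,200 reallocated over remaining floor area 24,998.
Shares after redistribution: Unit 3A 63,070.00 → $63,070; Unit 5B 85,485.63 → $85,486; Unit 1B 48,922.43 → $48,922; Unit 4B 73,077.41 → $73,077; Unit 2B 35,644.53 → $35,645.

Unit 3A: $63,070; Unit 5B: $85,486; Unit 1B: $48,922; Unit 4B: $73,077; Unit 1A: $32,000; Unit 2B: $35,645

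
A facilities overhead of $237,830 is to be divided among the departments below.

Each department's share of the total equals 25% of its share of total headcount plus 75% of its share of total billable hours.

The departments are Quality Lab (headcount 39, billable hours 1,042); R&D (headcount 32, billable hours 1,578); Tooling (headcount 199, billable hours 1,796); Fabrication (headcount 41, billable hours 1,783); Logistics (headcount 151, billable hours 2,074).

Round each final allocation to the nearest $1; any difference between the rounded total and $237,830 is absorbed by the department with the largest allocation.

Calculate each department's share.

Quality Lab: $27,485; R&D: $38,141; Tooling: $64,335; Fabrication: $43,719; Logistics: $64,150

Totals — headcount 462, billable hours 8,273.
Combined weights (25% headcount + 75% billable hours): Quality Lab 0.1156; R&D 0.1604; Tooling 0.2705; Fabrication 0.1838; Logistics 0.2697.
Unrounded shares: Quality Lab 27,485.49; R&D 38,141.21; Tooling 64,333.68; Fabrication 43,719.44; Logistics 64,150.18.
At nearest $1: Quality Lab $27,485; R&D $38,141; Tooling $64,334; Fabrication $43,719; Logistics $64,150. Sum = $237,829.
Difference $237,830 − $237,829 = +$1 applied to largest allocation (Tooling): Tooling becomes $64,335.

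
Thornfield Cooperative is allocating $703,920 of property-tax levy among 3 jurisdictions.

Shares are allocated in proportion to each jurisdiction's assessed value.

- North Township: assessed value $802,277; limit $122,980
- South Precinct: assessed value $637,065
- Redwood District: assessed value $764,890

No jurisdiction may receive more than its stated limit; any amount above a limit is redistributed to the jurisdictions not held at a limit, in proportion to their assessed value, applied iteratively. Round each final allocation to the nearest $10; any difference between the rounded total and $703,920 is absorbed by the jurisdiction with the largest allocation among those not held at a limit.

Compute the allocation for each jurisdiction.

Combined assessed value = 2,204,232.
Pro-rata shares before constraints: North Township 256,206.62; South Precinct 203,446.28; Redwood District 244,267.10.
Capped: North Township ($122,980); balance $580,940 reallocated over remaining assessed value 1,401,955.
Shares after redistribution: South Precinct 263,986.03 → $263,990; Redwood District 316,953.97 → $316,950.

North Township: $122,980 · South Precinct: $263,990 · Redwood District: $316,950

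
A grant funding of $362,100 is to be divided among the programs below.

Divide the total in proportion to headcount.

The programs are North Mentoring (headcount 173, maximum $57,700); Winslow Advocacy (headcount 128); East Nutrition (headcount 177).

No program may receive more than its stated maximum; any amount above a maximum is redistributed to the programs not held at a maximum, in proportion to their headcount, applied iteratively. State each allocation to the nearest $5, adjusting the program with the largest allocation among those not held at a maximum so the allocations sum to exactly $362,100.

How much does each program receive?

Headcount total: 478.
Proportional shares (ignoring caps): North Mentoring 131,052.93; Winslow Advocacy 96,964.02; East Nutrition 134,083.05.
Cap binds for North Mentoring ($57,700); residual $304,400 reallocated over remaining headcount 305.
Remaining shares: Winslow Advocacy 127,748.20 → $127,750; East Nutrition 176,651.80 → $176,650.

North Mentoring: $57,700; Winslow Advocacy: $127,750; East Nutrition: $176,650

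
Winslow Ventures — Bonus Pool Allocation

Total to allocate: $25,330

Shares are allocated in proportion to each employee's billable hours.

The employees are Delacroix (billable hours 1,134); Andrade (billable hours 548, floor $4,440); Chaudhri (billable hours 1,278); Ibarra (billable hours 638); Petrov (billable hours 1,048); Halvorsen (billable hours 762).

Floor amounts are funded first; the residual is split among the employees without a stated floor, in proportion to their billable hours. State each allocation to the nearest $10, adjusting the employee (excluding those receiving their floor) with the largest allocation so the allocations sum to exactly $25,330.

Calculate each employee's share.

Delacroix: $4,870 | Andrade: $4,440 | Chaudhri: $5,500 | Ibarra: $2,740 | Petrov: $4,500 | Halvorsen: $3,280

Fund the minimums — Andrade $4,440. Residual $20,890.
Residual split over remaining billable hours 4,860: Delacroix 4,874.33 → $4,870; Chaudhri 5,493.30 → $5,490; Ibarra 2,742.35 → $2,740; Petrov 4,504.67 → $4,500; Halvorsen 3,275.35 → $3,280.
Rounding difference +$10 applied to Chaudhri → $5,500.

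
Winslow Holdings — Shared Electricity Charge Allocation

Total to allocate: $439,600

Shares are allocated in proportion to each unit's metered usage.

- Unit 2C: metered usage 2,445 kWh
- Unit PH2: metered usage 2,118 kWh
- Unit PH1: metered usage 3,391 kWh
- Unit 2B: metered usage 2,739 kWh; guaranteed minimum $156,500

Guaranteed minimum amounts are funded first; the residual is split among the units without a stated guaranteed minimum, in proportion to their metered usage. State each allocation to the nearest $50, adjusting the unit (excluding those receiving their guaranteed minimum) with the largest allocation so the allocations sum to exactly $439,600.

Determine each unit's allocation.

Unit 2C: $87,000; Unit PH2: $75,400; Unit PH1: $120,700; Unit 2B: $156,500

Fund the minimums — Unit 2B $156,500. Residual $283,100.
Residual split over remaining metered usage 7,954: Unit 2C 87,022.82 → $87,000; Unit PH2 75,384.18 → $75,400; Unit PH1 120,693.00 → $120,700.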